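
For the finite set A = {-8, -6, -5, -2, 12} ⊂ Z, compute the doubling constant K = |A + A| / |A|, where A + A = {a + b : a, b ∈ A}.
K = |A + A| / |A| = 14/5

Enumerate A + A = {a + b : a, b ∈ A}. With |A| = 5, there are |A|^2 = 25 ordered sum pairs; collecting distinct values, A + A = {-16, -14, -13, -12, -11, -10, -8, -7, -4, 4, 6, 7, 10, 24}, so |A + A| = 14. Thus K = 14/5. For comparison, the minimum possible |A + A| over all 5-element sets is 2·5 − 1 = 9 (so min K = 9/5), attained only by arithmetic progressions.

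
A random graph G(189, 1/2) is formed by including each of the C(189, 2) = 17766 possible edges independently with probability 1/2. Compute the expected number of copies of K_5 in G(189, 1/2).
E[# K_5] = C(189, 5) · (1/2)^C(5, 2) = 1905305787 / 2^10 ≈ 1860650.182617

For each 5-subset S of vertices (there are C(189, 5) = 1905305787 such S), let X_S = 1 if S induces a K_5 (all C(5, 2) = 10 edges present). Then P(X_S = 1) = (1/2)^10 = 1/1024. By linearity of expectation, E[# K_5] = C(189, 5) · (1/2)^10 = 1905305787 / 1024 ≈ 1860650.182617.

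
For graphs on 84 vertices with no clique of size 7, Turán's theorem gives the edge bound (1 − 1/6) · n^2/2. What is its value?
Turán density bound = (5/6) · 84^2/2 = 2940

Turán's theorem: ex(n, K_{r+1}) is achieved by the complete r-partite Turán graph T(n, r) with parts as balanced as possible, and is at most (1 − 1/r) · n^2/2. For r = 6, n = 84: the density bound is (5/6) · 7056/2 = 2940. Since 6 ∣ 84, the Turán graph T(84, 6) has parts of equal size 14, and its edge count e(T(84, 6)) = 2940 attains the density bound exactly.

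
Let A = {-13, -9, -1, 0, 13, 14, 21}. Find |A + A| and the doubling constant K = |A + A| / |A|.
K = |A + A| / |A| = 25/7

Enumerate A + A = {a + b : a, b ∈ A}. With |A| = 7, there are |A|^2 = 49 ordered sum pairs; collecting distinct values, A + A = {-26, -22, -18, -14, -13, -10, -9, -2, -1, 0, 1, 4, 5, 8, 12, 13, 14, 20, 21, 26, 27, 28, 34, 35, 42}, so |A + A| = 25. Thus K = 25/7. For comparison, the minimum possible |A + A| over all 7-element sets is 2·7 − 1 = 13 (so min K = 13/7), attained only by arithmetic progressions.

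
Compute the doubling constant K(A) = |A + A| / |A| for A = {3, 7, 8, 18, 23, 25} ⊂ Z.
K = |A + A| / |A| = 20/6 = 10/3

Enumerate A + A = {a + b : a, b ∈ A}. With |A| = 6, there are |A|^2 = 36 ordered sum pairs; collecting distinct values, A + A = {6, 10, 11, 14, 15, 16, 21, 25, 26, 28, 30, 31, 32, 33, 36, 41, 43, 46, 48, 50}, so |A + A| = 20. Thus K = 20/6 = 10/3. For comparison, the minimum possible |A + A| over all 6-element sets is 2·6 − 1 = 11 (so min K = 11/6), attained only by arithmetic progressions.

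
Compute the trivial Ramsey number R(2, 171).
R(2, 171) = 171

R(2, k) = k for all k ≥ 2: in a 2-colouring of K_k, either some edge is red (a red K_2) or all edges are blue (a blue K_k). And K_{170} coloured all-blue has no blue K_171, so R(2, 171) > 170. Hence R(2, 171) = 171.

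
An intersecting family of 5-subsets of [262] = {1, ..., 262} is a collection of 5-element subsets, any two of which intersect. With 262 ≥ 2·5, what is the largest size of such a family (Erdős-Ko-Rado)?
max |F| = C(261, 4) = 188939205

The Erdős-Ko-Rado theorem states: for n ≥ 2k, an intersecting family of k-subsets of an n-element set has size at most C(n − 1, k − 1), with equality for 'star' families {A ⊆ [n] : |A| = k, i ∈ A} (fix an element i). For n = 262, k = 5: C(261, 4) = 188939205.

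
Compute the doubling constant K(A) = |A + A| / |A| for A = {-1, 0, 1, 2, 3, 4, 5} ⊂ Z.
K = |A + A| / |A| = 13/7

Enumerate A + A = {a + b : a, b ∈ A}. With |A| = 7, there are |A|^2 = 49 ordered sum pairs; collecting distinct values, A + A = {-2, -1, 0, 1, 2, 3, 4, 5, 6, 7, 8, 9, 10}, so |A + A| = 13. Thus K = 13/7. Here |A + A| = 2|A| − 1 = 13, the minimum possible — so K = 13/7 is minimal, which holds iff A is an arithmetic progression.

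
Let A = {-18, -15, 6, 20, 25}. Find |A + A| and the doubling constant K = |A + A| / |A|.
K = |A + A| / |A| = 15/5 = 3

Enumerate A + A = {a + b : a, b ∈ A}. With |A| = 5, there are |A|^2 = 25 ordered sum pairs; collecting distinct values, A + A = {-36, -33, -30, -12, -9, 2, 5, 7, 10, 12, 26, 31, 40, 45, 50}, so |A + A| = 15. Thus K = 15/5 = 3. For comparison, the minimum possible |A + A| over all 5-element sets is 2·5 − 1 = 9 (so min K = 9/5), attained only by arithmetic progressions.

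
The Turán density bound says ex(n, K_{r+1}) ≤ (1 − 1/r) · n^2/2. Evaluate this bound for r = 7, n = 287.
Turán density bound = (6/7) · 287^2/2 = 35301

Turán's theorem: ex(n, K_{r+1}) is achieved by the complete r-partite Turán graph T(n, r) with parts as balanced as possible, and is at most (1 − 1/r) · n^2/2. For r = 7, n = 287: the density bound is (6/7) · 82369/2 = 35301. Since 7 ∣ 287, the Turán graph T(287, 7) has parts of equal size 41, and its edge count e(T(287, 7)) = 35301 attains the density bound exactly.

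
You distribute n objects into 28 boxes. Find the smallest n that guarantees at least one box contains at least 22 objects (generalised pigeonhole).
n = (22 − 1)·28 + 1 = 589

By the generalised pigeonhole principle, to guarantee some box contains ≥ r objects we need more than (r − 1) · k objects total. Threshold: n = (r − 1) · k + 1. With r = 22 and k = 28: n = 21 · 28 + 1 = 588 + 1 = 589. For n = 588 = 21 · 28, we can put exactly 21 objects in every box, avoiding 22 in any single one — so 589 is tight.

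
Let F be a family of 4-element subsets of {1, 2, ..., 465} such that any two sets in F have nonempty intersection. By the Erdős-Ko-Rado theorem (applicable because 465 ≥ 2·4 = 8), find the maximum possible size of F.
max |F| = C(464, 3) = 16542064

The Erdős-Ko-Rado theorem states: for n ≥ 2k, an intersecting family of k-subsets of an n-element set has size at most C(n − 1, k − 1), with equality for 'star' families {A ⊆ [n] : |A| = k, i ∈ A} (fix an element i). For n = 465, k = 4: C(464, 3) = 16542064.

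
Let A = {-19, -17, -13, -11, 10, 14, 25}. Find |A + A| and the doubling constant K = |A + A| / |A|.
K = |A + A| / |A| = 26/7

Enumerate A + A = {a + b : a, b ∈ A}. With |A| = 7, there are |A|^2 = 49 ordered sum pairs; collecting distinct values, A + A = {-38, -36, -34, -32, -30, -28, -26, -24, -22, -9, -7, -5, -3, -1, 1, 3, 6, 8, 12, 14, 20, 24, 28, 35, 39, 50}, so |A + A| = 26. Thus K = 26/7. For comparison, the minimum possible |A + A| over all 7-element sets is 2·7 − 1 = 13 (so min K = 13/7), attained only by arithmetic progressions.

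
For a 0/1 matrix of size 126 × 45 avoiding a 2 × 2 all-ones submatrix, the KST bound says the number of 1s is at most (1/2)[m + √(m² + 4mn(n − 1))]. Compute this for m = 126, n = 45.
z(126, 45; 2, 2) ≤ (1/2)[126 + √(126² + 4·126·45·44)] = (1/2)[126 + √1013796] = 566.4372

Kővári–Sós–Turán: let r_1, ..., r_126 be the row sums and z = Σ r_i the total number of 1s. Each pair of columns can share at most one row with both entries 1 (else a 2×2 all-ones block appears), so Σ_i C(r_i, 2) ≤ C(45, 2) = 990. By convexity Σ_i C(r_i, 2) ≥ 126·C(z/126, 2) = z(z − 126)/(2·126), giving z² − 126z − 126·45·44 ≤ 0 and hence z ≤ (1/2)[126 + √(15876 + 4·249480)] = (1/2)[126 + √1013796] ≈ (1/2)(126 + 1006.8744) = 566.4372.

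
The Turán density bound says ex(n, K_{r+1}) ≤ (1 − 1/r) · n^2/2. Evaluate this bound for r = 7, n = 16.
Turán density bound = (6/7) · 16^2/2 = 768/7 ≈ 109.7143

Turán's theorem: ex(n, K_{r+1}) is achieved by the complete r-partite Turán graph T(n, r) with parts as balanced as possible, and is at most (1 − 1/r) · n^2/2. For r = 7, n = 16: the density bound is (6/7) · 256/2 = 768/7 ≈ 109.7143. The integer-valued extremum is e(T(16, 7)) = 109, which is strictly less than the density bound 768/7 since 7 ∤ 16 (the parts of T(16, 7) cannot all be equal).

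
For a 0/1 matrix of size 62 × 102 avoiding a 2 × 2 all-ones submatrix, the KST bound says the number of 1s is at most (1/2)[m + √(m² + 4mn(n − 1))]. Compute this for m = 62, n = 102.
z(62, 102; 2, 2) ≤ (1/2)[62 + √(62² + 4·62·102·101)] = (1/2)[62 + √2558740] = 830.8031

Kővári–Sós–Turán: let r_1, ..., r_62 be the row sums and z = Σ r_i the total number of 1s. Each pair of columns can share at most one row with both entries 1 (else a 2×2 all-ones block appears), so Σ_i C(r_i, 2) ≤ C(102, 2) = 5151. By convexity Σ_i C(r_i, 2) ≥ 62·C(z/62, 2) = z(z − 62)/(2·62), giving z² − 62z − 62·102·101 ≤ 0 and hence z ≤ (1/2)[62 + √(3844 + 4·638724)] = (1/2)[62 + √2558740] ≈ (1/2)(62 + 1599.6062) = 830.8031.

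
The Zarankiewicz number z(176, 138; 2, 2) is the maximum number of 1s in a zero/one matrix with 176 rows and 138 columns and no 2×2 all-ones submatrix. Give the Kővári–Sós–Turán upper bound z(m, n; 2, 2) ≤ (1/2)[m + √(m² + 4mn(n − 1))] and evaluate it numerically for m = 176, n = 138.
z(176, 138; 2, 2) ≤ (1/2)[176 + √(176² + 4·176·138·137)] = (1/2)[176 + √13340800] = 1914.253

Kővári–Sós–Turán: let r_1, ..., r_176 be the row sums and z = Σ r_i the total number of 1s. Each pair of columns can share at most one row with both entries 1 (else a 2×2 all-ones block appears), so Σ_i C(r_i, 2) ≤ C(138, 2) = 9453. By convexity Σ_i C(r_i, 2) ≥ 176·C(z/176, 2) = z(z − 176)/(2·176), giving z² − 176z − 176·138·137 ≤ 0 and hence z ≤ (1/2)[176 + √(30976 + 4·3327456)] = (1/2)[176 + √13340800] ≈ (1/2)(176 + 3652.506) = 1914.253.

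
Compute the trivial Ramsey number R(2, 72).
R(2, 72) = 72

R(2, k) = k for all k ≥ 2: in a 2-colouring of K_k, either some edge is red (a red K_2) or all edges are blue (a blue K_k). And K_{71} coloured all-blue has no blue K_72, so R(2, 72) > 71. Hence R(2, 72) = 72.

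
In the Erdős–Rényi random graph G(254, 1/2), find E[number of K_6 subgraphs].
E[# K_6] = C(254, 6) · (1/2)^C(6, 2) = 351427189575 / 2^15 ≈ 10724706.713104

For each 6-subset S of vertices (there are C(254, 6) = 351427189575 such S), let X_S = 1 if S induces a K_6 (all C(6, 2) = 15 edges present). Then P(X_S = 1) = (1/2)^15 = 1/32768. By linearity of expectation, E[# K_6] = C(254, 6) · (1/2)^15 = 351427189575 / 32768 ≈ 10724706.713104.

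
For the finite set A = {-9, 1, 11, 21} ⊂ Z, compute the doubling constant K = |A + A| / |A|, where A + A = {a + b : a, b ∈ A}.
K = |A + A| / |A| = 7/4

Enumerate A + A = {a + b : a, b ∈ A}. With |A| = 4, there are |A|^2 = 16 ordered sum pairs; collecting distinct values, A + A = {-18, -8, 2, 12, 22, 32, 42}, so |A + A| = 7. Thus K = 7/4. Here |A + A| = 2|A| − 1 = 7, the minimum possible — so K = 7/4 is minimal, which holds iff A is an arithmetic progression.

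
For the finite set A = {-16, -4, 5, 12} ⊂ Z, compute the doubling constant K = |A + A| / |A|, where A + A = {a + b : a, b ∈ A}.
K = |A + A| / |A| = 10/4 = 5/2

Enumerate A + A = {a + b : a, b ∈ A}. With |A| = 4, there are |A|^2 = 16 ordered sum pairs; collecting distinct values, A + A = {-32, -20, -11, -8, -4, 1, 8, 10, 17, 24}, so |A + A| = 10. Thus K = 10/4 = 5/2. For comparison, the minimum possible |A + A| over all 4-element sets is 2·4 − 1 = 7 (so min K = 7/4), attained only by arithmetic progressions.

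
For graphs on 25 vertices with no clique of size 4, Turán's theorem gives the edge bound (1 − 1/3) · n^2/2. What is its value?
Turán density bound = (2/3) · 25^2/2 = 625/3 ≈ 208.3333

Turán's theorem: ex(n, K_{r+1}) is achieved by the complete r-partite Turán graph T(n, r) with parts as balanced as possible, and is at most (1 − 1/r) · n^2/2. For r = 3, n = 25: the density bound is (2/3) · 625/2 = 625/3 ≈ 208.3333. The integer-valued extremum is e(T(25, 3)) = 208, which is strictly less than the density bound 625/3 since 3 ∤ 25 (the parts of T(25, 3) cannot all be equal).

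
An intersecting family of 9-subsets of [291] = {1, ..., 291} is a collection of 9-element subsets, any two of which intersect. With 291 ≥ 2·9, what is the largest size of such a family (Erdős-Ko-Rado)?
max |F| = C(290, 8) = 1125551498274060

The Erdős-Ko-Rado theorem states: for n ≥ 2k, an intersecting family of k-subsets of an n-element set has size at most C(n − 1, k − 1), with equality for 'star' families {A ⊆ [n] : |A| = k, i ∈ A} (fix an element i). For n = 291, k = 9: C(290, 8) = 1125551498274060.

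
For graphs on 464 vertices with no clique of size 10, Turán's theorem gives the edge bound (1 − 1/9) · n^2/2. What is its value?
Turán density bound = (8/9) · 464^2/2 = 861184/9 ≈ 95687.1111

Turán's theorem: ex(n, K_{r+1}) is achieved by the complete r-partite Turán graph T(n, r) with parts as balanced as possible, and is at most (1 − 1/r) · n^2/2. For r = 9, n = 464: the density bound is (8/9) · 215296/2 = 861184/9 ≈ 95687.1111. The integer-valued extremum is e(T(464, 9)) = 95686, which is strictly less than the density bound 861184/9 since 9 ∤ 464 (the parts of T(464, 9) cannot all be equal).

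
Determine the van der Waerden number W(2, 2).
W(2, 2) = 2 + 1 = 3

A 2-term AP is any pair of integers, so a monochromatic 2-AP exists iff some colour is used at least twice. With 2 colours, the colouring i ↦ i on {1, ..., 2} uses each colour once, avoiding any monochromatic pair, so W(2, 2) > 2. For {1, ..., 3}, pigeonhole forces two integers of the same colour, which form a monochromatic 2-AP. Hence W(2, 2) = 3.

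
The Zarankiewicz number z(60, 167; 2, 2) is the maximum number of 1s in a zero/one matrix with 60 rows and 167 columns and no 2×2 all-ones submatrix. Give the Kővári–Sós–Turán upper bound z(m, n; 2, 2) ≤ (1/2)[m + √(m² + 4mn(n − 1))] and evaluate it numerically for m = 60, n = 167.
z(60, 167; 2, 2) ≤ (1/2)[60 + √(60² + 4·60·167·166)] = (1/2)[60 + √6656880] = 1320.0465

Kővári–Sós–Turán: let r_1, ..., r_60 be the row sums and z = Σ r_i the total number of 1s. Each pair of columns can share at most one row with both entries 1 (else a 2×2 all-ones block appears), so Σ_i C(r_i, 2) ≤ C(167, 2) = 13861. By convexity Σ_i C(r_i, 2) ≥ 60·C(z/60, 2) = z(z − 60)/(2·60), giving z² − 60z − 60·167·166 ≤ 0 and hence z ≤ (1/2)[60 + √(3600 + 4·1663320)] = (1/2)[60 + √6656880] ≈ (1/2)(60 + 2580.093) = 1320.0465.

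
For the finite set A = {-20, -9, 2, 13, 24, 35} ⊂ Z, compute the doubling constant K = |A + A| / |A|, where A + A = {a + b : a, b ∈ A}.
K = |A + A| / |A| = 11/6

Enumerate A + A = {a + b : a, b ∈ A}. With |A| = 6, there are |A|^2 = 36 ordered sum pairs; collecting distinct values, A + A = {-40, -29, -18, -7, 4, 15, 26, 37, 48, 59, 70}, so |A + A| = 11. Thus K = 11/6. Here |A + A| = 2|A| − 1 = 11, the minimum possible — so K = 11/6 is minimal, which holds iff A is an arithmetic progression.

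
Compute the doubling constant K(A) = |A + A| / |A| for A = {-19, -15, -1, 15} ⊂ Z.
K = |A + A| / |A| = 10/4 = 5/2

Enumerate A + A = {a + b : a, b ∈ A}. With |A| = 4, there are |A|^2 = 16 ordered sum pairs; collecting distinct values, A + A = {-38, -34, -30, -20, -16, -4, -2, 0, 14, 30}, so |A + A| = 10. Thus K = 10/4 = 5/2. For comparison, the minimum possible |A + A| over all 4-element sets is 2·4 − 1 = 7 (so min K = 7/4), attained only by arithmetic progressions.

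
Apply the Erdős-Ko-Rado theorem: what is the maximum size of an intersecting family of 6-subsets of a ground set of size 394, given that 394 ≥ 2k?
max |F| = C(393, 5) = 76153231518

Erdős-Ko-Rado (1961): when n ≥ 2k, max |F| = C(n−1, k−1). The bound is attained by the star {A : i ∈ A} for any fixed i ∈ [n]. Here C(394−1, 6−1) = C(393, 5) = 76153231518.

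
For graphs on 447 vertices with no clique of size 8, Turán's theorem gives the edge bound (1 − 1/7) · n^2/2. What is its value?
Turán density bound = (6/7) · 447^2/2 = 599427/7 ≈ 85632.4286

Turán's theorem: ex(n, K_{r+1}) is achieved by the complete r-partite Turán graph T(n, r) with parts as balanced as possible, and is at most (1 − 1/r) · n^2/2. For r = 7, n = 447: the density bound is (6/7) · 199809/2 = 599427/7 ≈ 85632.4286. The integer-valued extremum is e(T(447, 7)) = 85632, which is strictly less than the density bound 599427/7 since 7 ∤ 447 (the parts of T(447, 7) cannot all be equal).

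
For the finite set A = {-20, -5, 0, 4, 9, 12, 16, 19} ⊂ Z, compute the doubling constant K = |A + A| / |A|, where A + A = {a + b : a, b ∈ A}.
K = |A + A| / |A| = 32/8 = 4

Enumerate A + A = {a + b : a, b ∈ A}. With |A| = 8, there are |A|^2 = 64 ordered sum pairs; collecting distinct values, A + A = {-40, -25, -20, -16, -11, -10, -8, -5, -4, -1, 0, 4, 7, 8, 9, 11, 12, 13, 14, 16, 18, 19, 20, 21, 23, 24, 25, 28, 31, 32, 35, 38}, so |A + A| = 32. Thus K = 32/8 = 4. For comparison, the minimum possible |A + A| over all 8-element sets is 2·8 − 1 = 15 (so min K = 15/8), attained only by arithmetic progressions.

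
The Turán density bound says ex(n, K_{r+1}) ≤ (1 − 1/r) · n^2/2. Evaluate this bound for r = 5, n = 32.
Turán density bound = (4/5) · 32^2/2 = 2048/5 ≈ 409.6

Turán's theorem: ex(n, K_{r+1}) is achieved by the complete r-partite Turán graph T(n, r) with parts as balanced as possible, and is at most (1 − 1/r) · n^2/2. For r = 5, n = 32: the density bound is (4/5) · 1024/2 = 2048/5 ≈ 409.6. The integer-valued extremum is e(T(32, 5)) = 409, which is strictly less than the density bound 2048/5 since 5 ∤ 32 (the parts of T(32, 5) cannot all be equal).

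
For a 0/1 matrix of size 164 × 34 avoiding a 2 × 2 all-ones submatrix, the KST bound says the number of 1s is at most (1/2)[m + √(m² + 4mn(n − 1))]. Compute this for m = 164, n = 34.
z(164, 34; 2, 2) ≤ (1/2)[164 + √(164² + 4·164·34·33)] = (1/2)[164 + √762928] = 518.7287

Kővári–Sós–Turán: let r_1, ..., r_164 be the row sums and z = Σ r_i the total number of 1s. Each pair of columns can share at most one row with both entries 1 (else a 2×2 all-ones block appears), so Σ_i C(r_i, 2) ≤ C(34, 2) = 561. By convexity Σ_i C(r_i, 2) ≥ 164·C(z/164, 2) = z(z − 164)/(2·164), giving z² − 164z − 164·34·33 ≤ 0 and hence z ≤ (1/2)[164 + √(26896 + 4·184008)] = (1/2)[164 + √762928] ≈ (1/2)(164 + 873.4575) = 518.7287.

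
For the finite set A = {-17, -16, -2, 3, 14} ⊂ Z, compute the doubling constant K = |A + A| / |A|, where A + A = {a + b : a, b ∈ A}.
K = |A + A| / |A| = 15/5 = 3

Enumerate A + A = {a + b : a, b ∈ A}. With |A| = 5, there are |A|^2 = 25 ordered sum pairs; collecting distinct values, A + A = {-34, -33, -32, -19, -18, -14, -13, -4, -3, -2, 1, 6, 12, 17, 28}, so |A + A| = 15. Thus K = 15/5 = 3. For comparison, the minimum possible |A + A| over all 5-element sets is 2·5 − 1 = 9 (so min K = 9/5), attained only by arithmetic progressions.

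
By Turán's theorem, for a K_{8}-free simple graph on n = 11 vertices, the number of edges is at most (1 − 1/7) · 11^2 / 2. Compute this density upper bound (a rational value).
Turán density bound = (6/7) · 11^2/2 = 363/7 ≈ 51.8571

Turán's theorem: ex(n, K_{r+1}) is achieved by the complete r-partite Turán graph T(n, r) with parts as balanced as possible, and is at most (1 − 1/r) · n^2/2. For r = 7, n = 11: the density bound is (6/7) · 121/2 = 363/7 ≈ 51.8571. The integer-valued extremum is e(T(11, 7)) = 51, which is strictly less than the density bound 363/7 since 7 ∤ 11 (the parts of T(11, 7) cannot all be equal).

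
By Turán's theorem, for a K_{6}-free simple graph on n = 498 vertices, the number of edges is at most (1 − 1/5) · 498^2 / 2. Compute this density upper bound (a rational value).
Turán density bound = (4/5) · 498^2/2 = 496008/5 ≈ 99201.6

Turán's theorem: ex(n, K_{r+1}) is achieved by the complete r-partite Turán graph T(n, r) with parts as balanced as possible, and is at most (1 − 1/r) · n^2/2. For r = 5, n = 498: the density bound is (4/5) · 248004/2 = 496008/5 ≈ 99201.6. The integer-valued extremum is e(T(498, 5)) = 99201, which is strictly less than the density bound 496008/5 since 5 ∤ 498 (the parts of T(498, 5) cannot all be equal).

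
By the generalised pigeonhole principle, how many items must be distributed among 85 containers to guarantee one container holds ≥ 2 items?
n = (2 − 1)·85 + 1 = 86

By the generalised pigeonhole principle, to guarantee some box contains ≥ r objects we need more than (r − 1) · k objects total. Threshold: n = (r − 1) · k + 1. With r = 2 and k = 85: n = 1 · 85 + 1 = 85 + 1 = 86. For n = 85 = 1 · 85, we can put exactly 1 objects in every box, avoiding 2 in any single one — so 86 is tight.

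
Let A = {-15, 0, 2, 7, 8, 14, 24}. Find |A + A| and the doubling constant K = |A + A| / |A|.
K = |A + A| / |A| = 25/7

Enumerate A + A = {a + b : a, b ∈ A}. With |A| = 7, there are |A|^2 = 49 ordered sum pairs; collecting distinct values, A + A = {-30, -15, -13, -8, -7, -1, 0, 2, 4, 7, 8, 9, 10, 14, 15, 16, 21, 22, 24, 26, 28, 31, 32, 38, 48}, so |A + A| = 25. Thus K = 25/7. For comparison, the minimum possible |A + A| over all 7-element sets is 2·7 − 1 = 13 (so min K = 13/7), attained only by arithmetic progressions.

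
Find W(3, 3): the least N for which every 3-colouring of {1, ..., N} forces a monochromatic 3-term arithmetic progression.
W(3, 3) = 27

W(3, 3) = 27. The lower bound W(3, 3) > 26 comes from an explicit good 3-colouring of [1, 26]; the upper bound W(3, 3) ≤ 27 was verified by exhaustive search over 3-colourings of [1, 27].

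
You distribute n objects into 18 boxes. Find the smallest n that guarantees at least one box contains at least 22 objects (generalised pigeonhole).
n = (22 − 1)·18 + 1 = 379

By the generalised pigeonhole principle, to guarantee some box contains ≥ r objects we need more than (r − 1) · k objects total. Threshold: n = (r − 1) · k + 1. With r = 22 and k = 18: n = 21 · 18 + 1 = 378 + 1 = 379. For n = 378 = 21 · 18, we can put exactly 21 objects in every box, avoiding 22 in any single one — so 379 is tight.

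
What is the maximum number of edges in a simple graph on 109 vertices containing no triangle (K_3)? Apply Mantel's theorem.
ex(109, K_3) = ⌊109^2/4⌋ = 2970

Mantel (1907): a triangle-free graph on n vertices has at most ⌊n^2/4⌋ edges, with equality for the complete bipartite graph K_{⌊n/2⌋, ⌈n/2⌉}. For n = 109: ⌊109^2/4⌋ = ⌊11881/4⌋ = 2970. The extremal graph is K_{54, 55}, which has 54·55 = 2970 edges.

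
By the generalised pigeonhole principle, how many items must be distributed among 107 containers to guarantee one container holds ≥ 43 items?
n = (43 − 1)·107 + 1 = 4495

By the generalised pigeonhole principle, to guarantee some box contains ≥ r objects we need more than (r − 1) · k objects total. Threshold: n = (r − 1) · k + 1. With r = 43 and k = 107: n = 42 · 107 + 1 = 4494 + 1 = 4495. For n = 4494 = 42 · 107, we can put exactly 42 objects in every box, avoiding 43 in any single one — so 4495 is tight.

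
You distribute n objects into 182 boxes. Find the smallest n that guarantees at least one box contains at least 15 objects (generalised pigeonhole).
n = (15 − 1)·182 + 1 = 2549

By the generalised pigeonhole principle, to guarantee some box contains ≥ r objects we need more than (r − 1) · k objects total. Threshold: n = (r − 1) · k + 1. With r = 15 and k = 182: n = 14 · 182 + 1 = 2548 + 1 = 2549. For n = 2548 = 14 · 182, we can put exactly 14 objects in every box, avoiding 15 in any single one — so 2549 is tight.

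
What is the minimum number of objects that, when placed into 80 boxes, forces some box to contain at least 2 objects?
n = (2 − 1)·80 + 1 = 81

By the generalised pigeonhole principle, to guarantee some box contains ≥ r objects we need more than (r − 1) · k objects total. Threshold: n = (r − 1) · k + 1. With r = 2 and k = 80: n = 1 · 80 + 1 = 80 + 1 = 81. For n = 80 = 1 · 80, we can put exactly 1 objects in every box, avoiding 2 in any single one — so 81 is tight.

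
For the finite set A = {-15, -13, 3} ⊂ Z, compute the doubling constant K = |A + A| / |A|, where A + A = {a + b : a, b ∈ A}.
K = |A + A| / |A| = 6/3 = 2

Enumerate A + A = {a + b : a, b ∈ A}. With |A| = 3, there are |A|^2 = 9 ordered sum pairs; collecting distinct values, A + A = {-30, -28, -26, -12, -10, 6}, so |A + A| = 6. Thus K = 6/3 = 2. For comparison, the minimum possible |A + A| over all 3-element sets is 2·3 − 1 = 5 (so min K = 5/3), attained only by arithmetic progressions.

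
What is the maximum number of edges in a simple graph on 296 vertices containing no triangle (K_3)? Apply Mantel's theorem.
ex(296, K_3) = ⌊296^2/4⌋ = 21904

Mantel (1907): a triangle-free graph on n vertices has at most ⌊n^2/4⌋ edges, with equality for the complete bipartite graph K_{⌊n/2⌋, ⌈n/2⌉}. For n = 296: ⌊296^2/4⌋ = ⌊87616/4⌋ = 21904. The extremal graph is K_{148, 148}, which has 148·148 = 21904 edges.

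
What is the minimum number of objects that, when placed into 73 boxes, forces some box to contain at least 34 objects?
n = (34 − 1)·73 + 1 = 2410

By the generalised pigeonhole principle, to guarantee some box contains ≥ r objects we need more than (r − 1) · k objects total. Threshold: n = (r − 1) · k + 1. With r = 34 and k = 73: n = 33 · 73 + 1 = 2409 + 1 = 2410. For n = 2409 = 33 · 73, we can put exactly 33 objects in every box, avoiding 34 in any single one — so 2410 is tight.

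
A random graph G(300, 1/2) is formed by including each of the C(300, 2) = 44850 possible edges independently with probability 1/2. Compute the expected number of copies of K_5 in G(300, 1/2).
E[# K_5] = C(300, 5) · (1/2)^C(5, 2) = 19582837560 / 2^10 = 2447854695/128 = 19123864.8046875

For each 5-subset S of vertices (there are C(300, 5) = 19582837560 such S), let X_S = 1 if S induces a K_5 (all C(5, 2) = 10 edges present). Then P(X_S = 1) = (1/2)^10 = 1/1024. By linearity of expectation, E[# K_5] = C(300, 5) · (1/2)^10 = 19582837560 / 1024 = 2447854695/128 = 19123864.8046875.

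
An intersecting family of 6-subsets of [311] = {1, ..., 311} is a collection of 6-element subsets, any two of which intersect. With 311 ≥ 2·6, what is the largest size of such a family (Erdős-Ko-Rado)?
max |F| = C(310, 5) = 23096674062

Erdős-Ko-Rado (1961): when n ≥ 2k, max |F| = C(n−1, k−1). The bound is attained by the star {A : i ∈ A} for any fixed i ∈ [n]. Here C(311−1, 6−1) = C(310, 5) = 23096674062.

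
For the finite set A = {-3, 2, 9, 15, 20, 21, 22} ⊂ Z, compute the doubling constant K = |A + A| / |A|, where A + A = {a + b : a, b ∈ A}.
K = |A + A| / |A| = 23/7

Enumerate A + A = {a + b : a, b ∈ A}. With |A| = 7, there are |A|^2 = 49 ordered sum pairs; collecting distinct values, A + A = {-6, -1, 4, 6, 11, 12, 17, 18, 19, 22, 23, 24, 29, 30, 31, 35, 36, 37, 40, 41, 42, 43, 44}, so |A + A| = 23. Thus K = 23/7. For comparison, the minimum possible |A + A| over all 7-element sets is 2·7 − 1 = 13 (so min K = 13/7), attained only by arithmetic progressions.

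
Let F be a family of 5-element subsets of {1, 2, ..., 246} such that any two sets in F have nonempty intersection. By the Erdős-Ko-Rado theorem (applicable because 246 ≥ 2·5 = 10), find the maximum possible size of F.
max |F| = C(245, 4) = 146475945

Erdős-Ko-Rado (1961): when n ≥ 2k, max |F| = C(n−1, k−1). The bound is attained by the star {A : i ∈ A} for any fixed i ∈ [n]. Here C(246−1, 5−1) = C(245, 4) = 146475945.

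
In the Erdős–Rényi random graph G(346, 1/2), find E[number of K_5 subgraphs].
E[# K_5] = C(346, 5) · (1/2)^C(5, 2) = 40141409364 / 2^10 = 10035352341/256 ≈ 39200595.082031

For each 5-subset S of vertices (there are C(346, 5) = 40141409364 such S), let X_S = 1 if S induces a K_5 (all C(5, 2) = 10 edges present). Then P(X_S = 1) = (1/2)^10 = 1/1024. By linearity of expectation, E[# K_5] = C(346, 5) · (1/2)^10 = 40141409364 / 1024 = 10035352341/256 ≈ 39200595.082031.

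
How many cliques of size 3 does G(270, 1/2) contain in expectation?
E[# K_3] = C(270, 3) · (1/2)^C(3, 2) = 3244140 / 2^3 = 811035/2 = 405517.5

For each 3-subset S of vertices (there are C(270, 3) = 3244140 such S), let X_S = 1 if S induces a K_3 (all C(3, 2) = 3 edges present). Then P(X_S = 1) = (1/2)^3 = 1/8. By linearity of expectation, E[# K_3] = C(270, 3) · (1/2)^3 = 3244140 / 8 = 811035/2 = 405517.5.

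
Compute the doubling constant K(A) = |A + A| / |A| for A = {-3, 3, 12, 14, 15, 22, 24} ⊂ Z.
K = |A + A| / |A| = 26/7

Enumerate A + A = {a + b : a, b ∈ A}. With |A| = 7, there are |A|^2 = 49 ordered sum pairs; collecting distinct values, A + A = {-6, 0, 6, 9, 11, 12, 15, 17, 18, 19, 21, 24, 25, 26, 27, 28, 29, 30, 34, 36, 37, 38, 39, 44, 46, 48}, so |A + A| = 26. Thus K = 26/7. For comparison, the minimum possible |A + A| over all 7-element sets is 2·7 − 1 = 13 (so min K = 13/7), attained only by arithmetic progressions.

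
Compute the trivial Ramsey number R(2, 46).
R(2, 46) = 46

R(2, k) = k for all k ≥ 2: in a 2-colouring of K_k, either some edge is red (a red K_2) or all edges are blue (a blue K_k). And K_{45} coloured all-blue has no blue K_46, so R(2, 46) > 45. Hence R(2, 46) = 46.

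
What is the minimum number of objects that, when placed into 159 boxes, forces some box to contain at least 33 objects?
n = (33 − 1)·159 + 1 = 5089

By the generalised pigeonhole principle, to guarantee some box contains ≥ r objects we need more than (r − 1) · k objects total. Threshold: n = (r − 1) · k + 1. With r = 33 and k = 159: n = 32 · 159 + 1 = 5088 + 1 = 5089. For n = 5088 = 32 · 159, we can put exactly 32 objects in every box, avoiding 33 in any single one — so 5089 is tight.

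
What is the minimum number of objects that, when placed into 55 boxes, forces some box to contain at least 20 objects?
n = (20 − 1)·55 + 1 = 1046

By the generalised pigeonhole principle, to guarantee some box contains ≥ r objects we need more than (r − 1) · k objects total. Threshold: n = (r − 1) · k + 1. With r = 20 and k = 55: n = 19 · 55 + 1 = 1045 + 1 = 1046. For n = 1045 = 19 · 55, we can put exactly 19 objects in every box, avoiding 20 in any single one — so 1046 is tight.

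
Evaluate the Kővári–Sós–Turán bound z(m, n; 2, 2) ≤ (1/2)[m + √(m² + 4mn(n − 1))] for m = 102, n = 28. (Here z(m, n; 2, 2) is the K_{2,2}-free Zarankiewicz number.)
z(102, 28; 2, 2) ≤ (1/2)[102 + √(102² + 4·102·28·27)] = (1/2)[102 + √318852] = 333.3349

Kővári–Sós–Turán: let r_1, ..., r_102 be the row sums and z = Σ r_i the total number of 1s. Each pair of columns can share at most one row with both entries 1 (else a 2×2 all-ones block appears), so Σ_i C(r_i, 2) ≤ C(28, 2) = 378. By convexity Σ_i C(r_i, 2) ≥ 102·C(z/102, 2) = z(z − 102)/(2·102), giving z² − 102z − 102·28·27 ≤ 0 and hence z ≤ (1/2)[102 + √(10404 + 4·77112)] = (1/2)[102 + √318852] ≈ (1/2)(102 + 564.6698) = 333.3349.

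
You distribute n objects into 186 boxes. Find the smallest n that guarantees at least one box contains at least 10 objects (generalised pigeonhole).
n = (10 − 1)·186 + 1 = 1675

By the generalised pigeonhole principle, to guarantee some box contains ≥ r objects we need more than (r − 1) · k objects total. Threshold: n = (r − 1) · k + 1. With r = 10 and k = 186: n = 9 · 186 + 1 = 1674 + 1 = 1675. For n = 1674 = 9 · 186, we can put exactly 9 objects in every box, avoiding 10 in any single one — so 1675 is tight.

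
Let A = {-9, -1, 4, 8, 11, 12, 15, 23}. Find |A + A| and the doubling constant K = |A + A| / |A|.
K = |A + A| / |A| = 29/8

Enumerate A + A = {a + b : a, b ∈ A}. With |A| = 8, there are |A|^2 = 64 ordered sum pairs; collecting distinct values, A + A = {-18, -10, -5, -2, -1, 2, 3, 6, 7, 8, 10, 11, 12, 14, 15, 16, 19, 20, 22, 23, 24, 26, 27, 30, 31, 34, 35, 38, 46}, so |A + A| = 29. Thus K = 29/8. For comparison, the minimum possible |A + A| over all 8-element sets is 2·8 − 1 = 15 (so min K = 15/8), attained only by arithmetic progressions.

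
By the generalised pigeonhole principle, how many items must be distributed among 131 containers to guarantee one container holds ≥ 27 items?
n = (27 − 1)·131 + 1 = 3407

By the generalised pigeonhole principle, to guarantee some box contains ≥ r objects we need more than (r − 1) · k objects total. Threshold: n = (r − 1) · k + 1. With r = 27 and k = 131: n = 26 · 131 + 1 = 3406 + 1 = 3407. For n = 3406 = 26 · 131, we can put exactly 26 objects in every box, avoiding 27 in any single one — so 3407 is tight.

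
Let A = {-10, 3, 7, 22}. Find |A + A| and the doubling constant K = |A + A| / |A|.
K = |A + A| / |A| = 10/4 = 5/2

Enumerate A + A = {a + b : a, b ∈ A}. With |A| = 4, there are |A|^2 = 16 ordered sum pairs; collecting distinct values, A + A = {-20, -7, -3, 6, 10, 12, 14, 25, 29, 44}, so |A + A| = 10. Thus K = 10/4 = 5/2. For comparison, the minimum possible |A + A| over all 4-element sets is 2·4 − 1 = 7 (so min K = 7/4), attained only by arithmetic progressions.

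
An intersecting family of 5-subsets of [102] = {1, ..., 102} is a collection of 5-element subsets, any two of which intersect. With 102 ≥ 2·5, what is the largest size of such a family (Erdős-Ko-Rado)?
max |F| = C(101, 4) = 4082925

Erdős-Ko-Rado (1961): when n ≥ 2k, max |F| = C(n−1, k−1). The bound is attained by the star {A : i ∈ A} for any fixed i ∈ [n]. Here C(102−1, 5−1) = C(101, 4) = 4082925.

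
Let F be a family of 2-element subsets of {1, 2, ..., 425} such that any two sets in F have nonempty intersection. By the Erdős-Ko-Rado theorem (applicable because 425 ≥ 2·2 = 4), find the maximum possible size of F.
max |F| = C(424, 1) = 424

Erdős-Ko-Rado (1961): when n ≥ 2k, max |F| = C(n−1, k−1). The bound is attained by the star {A : i ∈ A} for any fixed i ∈ [n]. Here C(425−1, 2−1) = C(424, 1) = 424.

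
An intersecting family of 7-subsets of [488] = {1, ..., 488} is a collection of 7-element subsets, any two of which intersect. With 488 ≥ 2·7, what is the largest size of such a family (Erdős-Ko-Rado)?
max |F| = C(487, 6) = 17964453222639

The Erdős-Ko-Rado theorem states: for n ≥ 2k, an intersecting family of k-subsets of an n-element set has size at most C(n − 1, k − 1), with equality for 'star' families {A ⊆ [n] : |A| = k, i ∈ A} (fix an element i). For n = 488, k = 7: C(487, 6) = 17964453222639.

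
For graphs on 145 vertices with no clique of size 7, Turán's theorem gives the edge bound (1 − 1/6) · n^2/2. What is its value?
Turán density bound = (5/6) · 145^2/2 = 105125/12 ≈ 8760.4167

Turán's theorem: ex(n, K_{r+1}) is achieved by the complete r-partite Turán graph T(n, r) with parts as balanced as possible, and is at most (1 − 1/r) · n^2/2. For r = 6, n = 145: the density bound is (5/6) · 21025/2 = 105125/12 ≈ 8760.4167. The integer-valued extremum is e(T(145, 6)) = 8760, which is strictly less than the density bound 105125/12 since 6 ∤ 145 (the parts of T(145, 6) cannot all be equal).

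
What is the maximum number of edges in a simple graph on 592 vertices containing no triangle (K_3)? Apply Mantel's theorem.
ex(592, K_3) = ⌊592^2/4⌋ = 87616

Mantel (1907): a triangle-free graph on n vertices has at most ⌊n^2/4⌋ edges, with equality for the complete bipartite graph K_{⌊n/2⌋, ⌈n/2⌉}. For n = 592: ⌊592^2/4⌋ = ⌊350464/4⌋ = 87616. The extremal graph is K_{296, 296}, which has 296·296 = 87616 edges.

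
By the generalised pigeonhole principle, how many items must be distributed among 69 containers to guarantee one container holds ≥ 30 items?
n = (30 − 1)·69 + 1 = 2002

By the generalised pigeonhole principle, to guarantee some box contains ≥ r objects we need more than (r − 1) · k objects total. Threshold: n = (r − 1) · k + 1. With r = 30 and k = 69: n = 29 · 69 + 1 = 2001 + 1 = 2002. For n = 2001 = 29 · 69, we can put exactly 29 objects in every box, avoiding 30 in any single one — so 2002 is tight.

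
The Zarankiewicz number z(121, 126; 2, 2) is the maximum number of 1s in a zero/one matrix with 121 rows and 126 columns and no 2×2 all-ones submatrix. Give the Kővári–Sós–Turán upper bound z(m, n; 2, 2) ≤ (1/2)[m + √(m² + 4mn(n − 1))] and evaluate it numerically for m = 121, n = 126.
z(121, 126; 2, 2) ≤ (1/2)[121 + √(121² + 4·121·126·125)] = (1/2)[121 + √7637641] = 1442.3141

Kővári–Sós–Turán: let r_1, ..., r_121 be the row sums and z = Σ r_i the total number of 1s. Each pair of columns can share at most one row with both entries 1 (else a 2×2 all-ones block appears), so Σ_i C(r_i, 2) ≤ C(126, 2) = 7875. By convexity Σ_i C(r_i, 2) ≥ 121·C(z/121, 2) = z(z − 121)/(2·121), giving z² − 121z − 121·126·125 ≤ 0 and hence z ≤ (1/2)[121 + √(14641 + 4·1905750)] = (1/2)[121 + √7637641] ≈ (1/2)(121 + 2763.6282) = 1442.3141.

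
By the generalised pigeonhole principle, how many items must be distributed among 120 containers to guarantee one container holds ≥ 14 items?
n = (14 − 1)·120 + 1 = 1561

By the generalised pigeonhole principle, to guarantee some box contains ≥ r objects we need more than (r − 1) · k objects total. Threshold: n = (r − 1) · k + 1. With r = 14 and k = 120: n = 13 · 120 + 1 = 1560 + 1 = 1561. For n = 1560 = 13 · 120, we can put exactly 13 objects in every box, avoiding 14 in any single one — so 1561 is tight.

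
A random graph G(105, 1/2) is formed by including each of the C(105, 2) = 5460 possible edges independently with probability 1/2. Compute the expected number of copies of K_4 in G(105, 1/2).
E[# K_4] = C(105, 4) · (1/2)^C(4, 2) = 4780230 / 2^6 = 2390115/32 = 74691.09375

For each 4-subset S of vertices (there are C(105, 4) = 4780230 such S), let X_S = 1 if S induces a K_4 (all C(4, 2) = 6 edges present). Then P(X_S = 1) = (1/2)^6 = 1/64. By linearity of expectation, E[# K_4] = C(105, 4) · (1/2)^6 = 4780230 / 64 = 2390115/32 = 74691.09375.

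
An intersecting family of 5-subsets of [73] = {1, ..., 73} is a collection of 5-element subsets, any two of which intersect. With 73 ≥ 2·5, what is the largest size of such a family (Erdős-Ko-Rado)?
max |F| = C(72, 4) = 1028790

The Erdős-Ko-Rado theorem states: for n ≥ 2k, an intersecting family of k-subsets of an n-element set has size at most C(n − 1, k − 1), with equality for 'star' families {A ⊆ [n] : |A| = k, i ∈ A} (fix an element i). For n = 73, k = 5: C(72, 4) = 1028790.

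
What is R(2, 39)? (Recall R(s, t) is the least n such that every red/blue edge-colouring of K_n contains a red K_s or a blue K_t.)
R(2, 39) = 39

R(2, k) = k for all k ≥ 2: in a 2-colouring of K_k, either some edge is red (a red K_2) or all edges are blue (a blue K_k). And K_{38} coloured all-blue has no blue K_39, so R(2, 39) > 38. Hence R(2, 39) = 39.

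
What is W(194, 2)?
W(194, 2) = 194 + 1 = 195

A 2-term AP is any pair of integers, so a monochromatic 2-AP exists iff some colour is used at least twice. With 194 colours, the colouring i ↦ i on {1, ..., 194} uses each colour once, avoiding any monochromatic pair, so W(194, 2) > 194. For {1, ..., 195}, pigeonhole forces two integers of the same colour, which form a monochromatic 2-AP. Hence W(194, 2) = 195.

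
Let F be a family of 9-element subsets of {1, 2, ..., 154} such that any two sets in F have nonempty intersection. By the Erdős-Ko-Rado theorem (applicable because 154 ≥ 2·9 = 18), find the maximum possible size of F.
max |F| = C(153, 8) = 6183023199255

Erdős-Ko-Rado (1961): when n ≥ 2k, max |F| = C(n−1, k−1). The bound is attained by the star {A : i ∈ A} for any fixed i ∈ [n]. Here C(154−1, 9−1) = C(153, 8) = 6183023199255.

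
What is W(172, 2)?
W(172, 2) = 172 + 1 = 173

A 2-term AP is any pair of integers, so a monochromatic 2-AP exists iff some colour is used at least twice. With 172 colours, the colouring i ↦ i on {1, ..., 172} uses each colour once, avoiding any monochromatic pair, so W(172, 2) > 172. For {1, ..., 173}, pigeonhole forces two integers of the same colour, which form a monochromatic 2-AP. Hence W(172, 2) = 173.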